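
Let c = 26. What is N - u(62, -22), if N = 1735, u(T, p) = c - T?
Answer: 1771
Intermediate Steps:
u(T, p) = 26 - T
N - u(62, -22) = 1735 - (26 - 1*62) = 1735 - (26 - 62) = 1735 - 1*(-36) = 1735 + 36 = 1771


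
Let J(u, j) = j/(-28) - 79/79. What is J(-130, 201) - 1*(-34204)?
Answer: 957483/28 ≈ 34196.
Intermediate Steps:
J(u, j) = -1 - j/28 (J(u, j) = j*(-1/28) - 79*1/79 = -j/28 - 1 = -1 - j/28)
J(-130, 201) - 1*(-34204) = (-1 - 1/28*201) - 1*(-34204) = (-1 - 201/28) + 34204 = -229/28 + 34204 = 957483/28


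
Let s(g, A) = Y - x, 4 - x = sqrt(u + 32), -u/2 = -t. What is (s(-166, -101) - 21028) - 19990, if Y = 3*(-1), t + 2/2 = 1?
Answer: -41025 + 4*sqrt(2) ≈ -41019.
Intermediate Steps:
t = 0 (t = -1 + 1 = 0)
u = 0 (u = -(-2)*0 = -2*0 = 0)
Y = -3
x = 4 - 4*sqrt(2) (x = 4 - sqrt(0 + 32) = 4 - sqrt(32) = 4 - 4*sqrt(2) ≈ -1.6569)
s(g, A) = -7 + 4*sqrt(2) (s(g, A) = -3 - (4 - 4*sqrt(2)) = -3 + (-4 + 4*sqrt(2)) = -7 + 4*sqrt(2))
(s(-166, -101) - 21028) - 19990 = ((-7 + 4*sqrt(2)) - 21028) - 19990 = (-21035 + 4*sqrt(2)) - 19990 = -41025 + 4*sqrt(2)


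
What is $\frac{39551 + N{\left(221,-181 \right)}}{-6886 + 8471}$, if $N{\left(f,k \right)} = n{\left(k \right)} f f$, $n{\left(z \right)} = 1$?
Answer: $\frac{88392}{1585} \approx 55.768$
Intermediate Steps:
$N{\left(f,k \right)} = f^{2}$ ($N{\left(f,k \right)} = 1 f f = 1 f^{2} = f^{2}$)
$\frac{39551 + N{\left(221,-181 \right)}}{-6886 + 8471} = \frac{39551 + 221^{2}}{-6886 + 8471} = \frac{39551 + 48841}{1585} = 88392 \cdot \frac{1}{1585} = \frac{88392}{1585}$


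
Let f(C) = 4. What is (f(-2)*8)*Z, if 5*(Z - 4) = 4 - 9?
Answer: 96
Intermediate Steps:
Z = 3 (Z = 4 + (4 - 9)/5 = 4 + (1/5)*(-5) = 4 - 1 = 3)
(f(-2)*8)*Z = (4*8)*3 = 32*3 = 96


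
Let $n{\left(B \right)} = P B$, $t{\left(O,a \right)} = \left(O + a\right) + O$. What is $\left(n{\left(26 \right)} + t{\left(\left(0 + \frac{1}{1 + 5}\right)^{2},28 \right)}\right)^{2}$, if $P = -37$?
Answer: $\frac{282609721}{324} \approx 8.7225 \cdot 10^{5}$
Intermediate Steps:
$t{\left(O,a \right)} = a + 2 O$
$n{\left(B \right)} = - 37 B$
$\left(n{\left(26 \right)} + t{\left(\left(0 + \frac{1}{1 + 5}\right)^{2},28 \right)}\right)^{2} = \left(\left(-37\right) 26 + \left(28 + 2 \left(0 + \frac{1}{1 + 5}\right)^{2}\right)\right)^{2} = \left(-962 + \left(28 + 2 \left(0 + \frac{1}{6}\right)^{2}\right)\right)^{2} = \left(-962 + \left(28 + \frac{2}{36}\right)\right)^{2} = \left(-962 + \left(28 + 2 \cdot \frac{1}{36}\right)\right)^{2} = \left(-962 + \left(28 + \frac{1}{18}\right)\right)^{2} = \left(-962 + \frac{505}{18}\right)^{2} = \left(- \frac{16811}{18}\right)^{2} = \frac{282609721}{324}$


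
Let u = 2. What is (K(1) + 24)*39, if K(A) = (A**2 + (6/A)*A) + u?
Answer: 1287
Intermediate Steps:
K(A) = 8 + A**2 (K(A) = (A**2 + (6/A)*A) + 2 = (A**2 + 6) + 2 = (6 + A**2) + 2 = 8 + A**2)
(K(1) + 24)*39 = ((8 + 1**2) + 24)*39 = ((8 + 1) + 24)*39 = (9 + 24)*39 = 33*39 = 1287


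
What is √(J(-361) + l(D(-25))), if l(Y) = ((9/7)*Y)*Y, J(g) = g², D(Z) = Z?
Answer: 4*√401569/7 ≈ 362.11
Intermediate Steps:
l(Y) = 9*Y²/7 (l(Y) = ((9*(⅐))*Y)*Y = (9*Y/7)*Y = 9*Y²/7)
√(J(-361) + l(D(-25))) = √((-361)² + (9/7)*(-25)²) = √(130321 + (9/7)*625) = √(130321 + 5625/7) = √(917872/7) = 4*√401569/7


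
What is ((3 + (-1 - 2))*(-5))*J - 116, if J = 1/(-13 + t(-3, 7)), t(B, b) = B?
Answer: -116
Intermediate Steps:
J = -1/16 (J = 1/(-13 - 3) = 1/(-16) = -1/16 ≈ -0.062500)
((3 + (-1 - 2))*(-5))*J - 116 = ((3 + (-1 - 2))*(-5))*(-1/16) - 116 = ((3 - 3)*(-5))*(-1/16) - 116 = (0*(-5))*(-1/16) - 116 = 0*(-1/16) - 116 = 0 - 116 = -116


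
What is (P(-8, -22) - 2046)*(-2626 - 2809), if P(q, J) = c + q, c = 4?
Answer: 11141750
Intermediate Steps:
P(q, J) = 4 + q
(P(-8, -22) - 2046)*(-2626 - 2809) = ((4 - 8) - 2046)*(-2626 - 2809) = (-4 - 2046)*(-5435) = -2050*(-5435) = 11141750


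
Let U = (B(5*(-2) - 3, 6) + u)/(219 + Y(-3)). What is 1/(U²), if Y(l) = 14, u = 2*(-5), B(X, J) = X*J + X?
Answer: 54289/10201 ≈ 5.3219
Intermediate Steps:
B(X, J) = X + J*X (B(X, J) = J*X + X = X + J*X)
u = -10
U = -101/233 (U = ((5*(-2) - 3)*(1 + 6) - 10)/(219 + 14) = ((-10 - 3)*7 - 10)/233 = (-13*7 - 10)*(1/233) = (-91 - 10)*(1/233) = -101*1/233 = -101/233 ≈ -0.43348)
1/(U²) = 1/((-101/233)²) = 1/(10201/54289) = 54289/10201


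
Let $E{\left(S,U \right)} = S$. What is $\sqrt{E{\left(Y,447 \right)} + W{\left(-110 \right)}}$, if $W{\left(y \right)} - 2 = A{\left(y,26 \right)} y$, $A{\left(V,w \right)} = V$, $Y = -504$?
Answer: $\sqrt{11598} \approx 107.69$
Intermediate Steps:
$W{\left(y \right)} = 2 + y^{2}$ ($W{\left(y \right)} = 2 + y y = 2 + y^{2}$)
$\sqrt{E{\left(Y,447 \right)} + W{\left(-110 \right)}} = \sqrt{-504 + \left(2 + \left(-110\right)^{2}\right)} = \sqrt{-504 + \left(2 + 12100\right)} = \sqrt{-504 + 12102} = \sqrt{11598}$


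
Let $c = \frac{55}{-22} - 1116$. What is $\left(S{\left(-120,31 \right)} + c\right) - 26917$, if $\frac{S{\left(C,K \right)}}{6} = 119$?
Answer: $- \frac{54643}{2} \approx -27322.0$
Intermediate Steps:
$S{\left(C,K \right)} = 714$ ($S{\left(C,K \right)} = 6 \cdot 119 = 714$)
$c = - \frac{2237}{2}$ ($c = 55 \left(- \frac{1}{22}\right) - 1116 = - \frac{5}{2} - 1116 = - \frac{2237}{2} \approx -1118.5$)
$\left(S{\left(-120,31 \right)} + c\right) - 26917 = \left(714 - \frac{2237}{2}\right) - 26917 = - \frac{809}{2} - 26917 = - \frac{54643}{2}$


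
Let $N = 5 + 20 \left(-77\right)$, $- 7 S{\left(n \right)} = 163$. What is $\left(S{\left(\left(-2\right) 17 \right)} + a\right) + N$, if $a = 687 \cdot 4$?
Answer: $\frac{8328}{7} \approx 1189.7$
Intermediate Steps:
$S{\left(n \right)} = - \frac{163}{7}$ ($S{\left(n \right)} = \left(- \frac{1}{7}\right) 163 = - \frac{163}{7}$)
$a = 2748$
$N = -1535$ ($N = 5 - 1540 = -1535$)
$\left(S{\left(\left(-2\right) 17 \right)} + a\right) + N = \left(- \frac{163}{7} + 2748\right) - 1535 = \frac{19073}{7} - 1535 = \frac{8328}{7}$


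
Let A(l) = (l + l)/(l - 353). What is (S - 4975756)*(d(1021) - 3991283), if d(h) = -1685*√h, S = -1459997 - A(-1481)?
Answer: 23554903794277906/917 + 9944174064670*√1021/917 ≈ 2.6033e+13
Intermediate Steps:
A(l) = 2*l/(-353 + l) (A(l) = (2*l)/(-353 + l) = 2*l/(-353 + l))
S = -1338818730/917 (S = -1459997 - 2*(-1481)/(-353 - 1481) = -1459997 - 2*(-1481)/(-1834) = -1459997 - 2*(-1481)*(-1)/1834 = -1459997 - 1*1481/917 = -1459997 - 1481/917 = -1338818730/917 ≈ -1.4600e+6)
(S - 4975756)*(d(1021) - 3991283) = (-1338818730/917 - 4975756)*(-1685*√1021 - 3991283) = -5901586982*(-3991283 - 1685*√1021)/917 = 23554903794277906/917 + 9944174064670*√1021/917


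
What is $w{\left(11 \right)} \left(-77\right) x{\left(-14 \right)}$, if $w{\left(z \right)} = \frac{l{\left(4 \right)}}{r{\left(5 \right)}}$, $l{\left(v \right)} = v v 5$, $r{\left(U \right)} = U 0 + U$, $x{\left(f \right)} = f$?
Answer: $17248$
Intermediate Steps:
$r{\left(U \right)} = U$ ($r{\left(U \right)} = 0 + U = U$)
$l{\left(v \right)} = 5 v^{2}$ ($l{\left(v \right)} = v^{2} \cdot 5 = 5 v^{2}$)
$w{\left(z \right)} = 16$ ($w{\left(z \right)} = \frac{5 \cdot 4^{2}}{5} = 5 \cdot 16 \cdot \frac{1}{5} = 80 \cdot \frac{1}{5} = 16$)
$w{\left(11 \right)} \left(-77\right) x{\left(-14 \right)} = 16 \left(-77\right) \left(-14\right) = \left(-1232\right) \left(-14\right) = 17248$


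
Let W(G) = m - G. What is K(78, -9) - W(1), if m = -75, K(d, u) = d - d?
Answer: 76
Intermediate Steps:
K(d, u) = 0
W(G) = -75 - G
K(78, -9) - W(1) = 0 - (-75 - 1*1) = 0 - (-75 - 1) = 0 - 1*(-76) = 0 + 76 = 76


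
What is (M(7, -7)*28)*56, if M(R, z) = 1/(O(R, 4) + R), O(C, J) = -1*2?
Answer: 1568/5 ≈ 313.60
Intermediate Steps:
O(C, J) = -2
M(R, z) = 1/(-2 + R)
(M(7, -7)*28)*56 = (28/(-2 + 7))*56 = (28/5)*56 = 1568/5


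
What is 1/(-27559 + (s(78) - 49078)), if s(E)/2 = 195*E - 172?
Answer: -1/46561 ≈ -2.1477e-5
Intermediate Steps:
s(E) = -344 + 390*E (s(E) = 2*(195*E - 172) = 2*(-172 + 195*E) = -344 + 390*E)
1/(-27559 + (s(78) - 49078)) = 1/(-27559 + ((-344 + 390*78) - 49078)) = 1/(-27559 + ((-344 + 30420) - 49078)) = 1/(-27559 + (30076 - 49078)) = 1/(-27559 - 19002) = 1/(-46561) = -1/46561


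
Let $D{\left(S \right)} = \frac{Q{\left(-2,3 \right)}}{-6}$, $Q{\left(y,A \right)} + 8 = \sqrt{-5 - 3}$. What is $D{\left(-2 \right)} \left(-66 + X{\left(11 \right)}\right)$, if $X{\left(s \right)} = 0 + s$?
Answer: $- \frac{220}{3} + \frac{55 i \sqrt{2}}{3} \approx -73.333 + 25.927 i$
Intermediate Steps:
$Q{\left(y,A \right)} = -8 + 2 i \sqrt{2}$ ($Q{\left(y,A \right)} = -8 + \sqrt{-5 - 3} = -8 + \sqrt{-8} = -8 + 2 i \sqrt{2}$)
$X{\left(s \right)} = s$
$D{\left(S \right)} = \frac{4}{3} - \frac{i \sqrt{2}}{3}$ ($D{\left(S \right)} = \frac{-8 + 2 i \sqrt{2}}{-6} = \left(-8 + 2 i \sqrt{2}\right) \left(- \frac{1}{6}\right) = \frac{4}{3} - \frac{i \sqrt{2}}{3}$)
$D{\left(-2 \right)} \left(-66 + X{\left(11 \right)}\right) = \left(\frac{4}{3} - \frac{i \sqrt{2}}{3}\right) \left(-66 + 11\right) = \left(\frac{4}{3} - \frac{i \sqrt{2}}{3}\right) \left(-55\right) = - \frac{220}{3} + \frac{55 i \sqrt{2}}{3}$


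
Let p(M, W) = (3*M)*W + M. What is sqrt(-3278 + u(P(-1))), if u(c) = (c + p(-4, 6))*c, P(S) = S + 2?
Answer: I*sqrt(3353) ≈ 57.905*I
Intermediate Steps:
P(S) = 2 + S
p(M, W) = M + 3*M*W (p(M, W) = 3*M*W + M = M + 3*M*W)
u(c) = c*(-76 + c) (u(c) = (c - 4*(1 + 3*6))*c = (c - 4*(1 + 18))*c = (c - 4*19)*c = (c - 76)*c = (-76 + c)*c = c*(-76 + c))
sqrt(-3278 + u(P(-1))) = sqrt(-3278 + (2 - 1)*(-76 + (2 - 1))) = sqrt(-3278 + 1*(-76 + 1)) = sqrt(-3278 + 1*(-75)) = sqrt(-3278 - 75) = sqrt(-3353) = I*sqrt(3353)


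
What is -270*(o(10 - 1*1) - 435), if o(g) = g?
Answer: 115020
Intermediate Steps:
-270*(o(10 - 1*1) - 435) = -270*((10 - 1*1) - 435) = -270*((10 - 1) - 435) = -270*(9 - 435) = -270*(-426) = 115020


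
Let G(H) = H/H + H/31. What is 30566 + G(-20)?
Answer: 947557/31 ≈ 30566.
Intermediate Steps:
G(H) = 1 + H/31 (G(H) = 1 + H*(1/31) = 1 + H/31)
30566 + G(-20) = 30566 + (1 + (1/31)*(-20)) = 30566 + (1 - 20/31) = 30566 + 11/31 = 947557/31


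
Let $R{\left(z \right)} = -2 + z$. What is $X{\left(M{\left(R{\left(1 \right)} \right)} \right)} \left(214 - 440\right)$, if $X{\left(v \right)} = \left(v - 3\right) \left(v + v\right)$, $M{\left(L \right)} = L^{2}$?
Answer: $904$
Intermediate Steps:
$X{\left(v \right)} = 2 v \left(-3 + v\right)$ ($X{\left(v \right)} = \left(-3 + v\right) 2 v = 2 v \left(-3 + v\right)$)
$X{\left(M{\left(R{\left(1 \right)} \right)} \right)} \left(214 - 440\right) = 2 \left(-2 + 1\right)^{2} \left(-3 + \left(-2 + 1\right)^{2}\right) \left(214 - 440\right) = 2 \left(-1\right)^{2} \left(-3 + \left(-1\right)^{2}\right) \left(-226\right) = 2 \cdot 1 \left(-3 + 1\right) \left(-226\right) = 2 \cdot 1 \left(-2\right) \left(-226\right) = \left(-4\right) \left(-226\right) = 904$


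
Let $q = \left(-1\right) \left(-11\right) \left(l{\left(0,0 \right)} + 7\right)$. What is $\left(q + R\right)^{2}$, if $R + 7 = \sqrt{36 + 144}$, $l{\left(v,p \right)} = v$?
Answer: $5080 + 840 \sqrt{5} \approx 6958.3$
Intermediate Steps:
$q = 77$ ($q = \left(-1\right) \left(-11\right) \left(0 + 7\right) = 11 \cdot 7 = 77$)
$R = -7 + 6 \sqrt{5}$ ($R = -7 + \sqrt{36 + 144} = -7 + \sqrt{180} = -7 + 6 \sqrt{5} \approx 6.4164$)
$\left(q + R\right)^{2} = \left(77 - \left(7 - 6 \sqrt{5}\right)\right)^{2} = \left(70 + 6 \sqrt{5}\right)^{2}$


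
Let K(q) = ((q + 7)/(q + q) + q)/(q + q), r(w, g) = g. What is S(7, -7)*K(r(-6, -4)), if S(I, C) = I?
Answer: 245/64 ≈ 3.8281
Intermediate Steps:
K(q) = (q + (7 + q)/(2*q))/(2*q) (K(q) = ((7 + q)/((2*q)) + q)/((2*q)) = ((7 + q)*(1/(2*q)) + q)*(1/(2*q)) = ((7 + q)/(2*q) + q)*(1/(2*q)) = (q + (7 + q)/(2*q))*(1/(2*q)) = (q + (7 + q)/(2*q))/(2*q))
S(7, -7)*K(r(-6, -4)) = 7*((¼)*(7 - 4 + 2*(-4)²)/(-4)²) = 7*((¼)*(1/16)*(7 - 4 + 2*16)) = 7*((¼)*(1/16)*(7 - 4 + 32)) = 7*((¼)*(1/16)*35) = 7*(35/64) = 245/64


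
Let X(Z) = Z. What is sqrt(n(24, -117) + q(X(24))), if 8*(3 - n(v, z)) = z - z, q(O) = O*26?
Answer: sqrt(627) ≈ 25.040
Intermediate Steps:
q(O) = 26*O
n(v, z) = 3 (n(v, z) = 3 - (z - z)/8 = 3 - 1/8*0 = 3 + 0 = 3)
sqrt(n(24, -117) + q(X(24))) = sqrt(3 + 26*24) = sqrt(3 + 624) = sqrt(627)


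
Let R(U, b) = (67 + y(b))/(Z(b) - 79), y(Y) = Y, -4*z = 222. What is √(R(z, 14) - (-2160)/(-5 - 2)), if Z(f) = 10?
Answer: 3*I*√892101/161 ≈ 17.6*I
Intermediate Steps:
z = -111/2 (z = -¼*222 = -111/2 ≈ -55.500)
R(U, b) = -67/69 - b/69 (R(U, b) = (67 + b)/(10 - 79) = (67 + b)/(-69) = (67 + b)*(-1/69) = -67/69 - b/69)
√(R(z, 14) - (-2160)/(-5 - 2)) = √((-67/69 - 1/69*14) - (-2160)/(-5 - 2)) = √((-67/69 - 14/69) - (-2160)/(-7)) = √(-27/23 - (-2160)*(-1)/7) = √(-27/23 - 240*9/7) = √(-27/23 - 2160/7) = √(-49869/161) = 3*I*√892101/161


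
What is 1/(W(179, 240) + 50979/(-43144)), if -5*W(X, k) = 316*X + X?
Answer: -215720/2448374887 ≈ -8.8107e-5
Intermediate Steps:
W(X, k) = -317*X/5 (W(X, k) = -(316*X + X)/5 = -317*X/5)
1/(W(179, 240) + 50979/(-43144)) = 1/(-317/5*179 + 50979/(-43144)) = 1/(-56743/5 + 50979*(-1/43144)) = 1/(-56743/5 - 50979/43144) = 1/(-2448374887/215720) = -215720/2448374887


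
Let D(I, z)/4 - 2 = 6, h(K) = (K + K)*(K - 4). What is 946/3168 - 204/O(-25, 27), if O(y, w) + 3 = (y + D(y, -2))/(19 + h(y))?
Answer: 2708909/39600 ≈ 68.407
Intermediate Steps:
h(K) = 2*K*(-4 + K) (h(K) = (2*K)*(-4 + K) = 2*K*(-4 + K))
D(I, z) = 32 (D(I, z) = 8 + 4*6 = 8 + 24 = 32)
O(y, w) = -3 + (32 + y)/(19 + 2*y*(-4 + y)) (O(y, w) = -3 + (y + 32)/(19 + 2*y*(-4 + y)) = -3 + (32 + y)/(19 + 2*y*(-4 + y)))
946/3168 - 204/O(-25, 27) = 946/3168 - 204*(19 + 2*(-25)*(-4 - 25))/(-25 - 25 - 6*(-25)*(-4 - 25)) = 946*(1/3168) - 204*(19 + 2*(-25)*(-29))/(-25 - 25 - 6*(-25)*(-29)) = 43/144 - 204*(19 + 1450)/(-25 - 25 - 4350) = 43/144 - 204/(-4400/1469) = 43/144 - 204*(-1469/4400) = 43/144 + 74919/1100 = 2708909/39600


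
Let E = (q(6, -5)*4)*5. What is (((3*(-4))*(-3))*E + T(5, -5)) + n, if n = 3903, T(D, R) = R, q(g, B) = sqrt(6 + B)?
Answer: 4618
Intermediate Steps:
E = 20 (E = (sqrt(6 - 5)*4)*5 = (sqrt(1)*4)*5 = (1*4)*5 = 4*5 = 20)
(((3*(-4))*(-3))*E + T(5, -5)) + n = (((3*(-4))*(-3))*20 - 5) + 3903 = (-12*(-3)*20 - 5) + 3903 = (36*20 - 5) + 3903 = (720 - 5) + 3903 = 715 + 3903 = 4618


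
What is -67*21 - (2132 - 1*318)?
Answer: -3221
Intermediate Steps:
-67*21 - (2132 - 1*318) = -1407 - (2132 - 318) = -1407 - 1*1814 = -1407 - 1814 = -3221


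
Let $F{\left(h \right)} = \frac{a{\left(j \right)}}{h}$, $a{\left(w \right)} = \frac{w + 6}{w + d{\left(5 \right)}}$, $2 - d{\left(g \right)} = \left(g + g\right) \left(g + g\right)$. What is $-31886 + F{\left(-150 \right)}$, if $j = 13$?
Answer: $- \frac{406546481}{12750} \approx -31886.0$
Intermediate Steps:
$d{\left(g \right)} = 2 - 4 g^{2}$ ($d{\left(g \right)} = 2 - \left(g + g\right) \left(g + g\right) = 2 - 2 g 2 g = 2 - 4 g^{2}$)
$a{\left(w \right)} = \frac{6 + w}{-98 + w}$ ($a{\left(w \right)} = \frac{w + 6}{w + \left(2 - 4 \cdot 5^{2}\right)} = \frac{6 + w}{w + \left(2 - 100\right)} = \frac{6 + w}{w - 98} = \frac{6 + w}{-98 + w}$)
$F{\left(h \right)} = - \frac{19}{85 h}$ ($F{\left(h \right)} = \frac{\frac{1}{-98 + 13} \left(6 + 13\right)}{h} = \frac{\frac{1}{-85} \cdot 19}{h} = \frac{\left(- \frac{1}{85}\right) 19}{h} = - \frac{19}{85 h}$)
$-31886 + F{\left(-150 \right)} = -31886 - \frac{19}{85 \left(-150\right)} = -31886 - - \frac{19}{12750} = -31886 + \frac{19}{12750} = - \frac{406546481}{12750}$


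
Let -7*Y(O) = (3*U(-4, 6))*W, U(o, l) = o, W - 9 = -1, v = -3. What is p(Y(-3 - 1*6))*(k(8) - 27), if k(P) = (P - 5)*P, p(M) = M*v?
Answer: 864/7 ≈ 123.43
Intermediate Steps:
W = 8 (W = 9 - 1 = 8)
Y(O) = 96/7 (Y(O) = -3*(-4)*8/7 = -(-12)*8/7 = -⅐*(-96) = 96/7)
p(M) = -3*M (p(M) = M*(-3) = -3*M)
k(P) = P*(-5 + P) (k(P) = (-5 + P)*P = P*(-5 + P))
p(Y(-3 - 1*6))*(k(8) - 27) = (-3*96/7)*(8*(-5 + 8) - 27) = -288*(8*3 - 27)/7 = -288*(24 - 27)/7 = -288/7*(-3) = 864/7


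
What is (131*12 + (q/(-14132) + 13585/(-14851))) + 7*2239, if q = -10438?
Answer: 1809622943429/104937166 ≈ 17245.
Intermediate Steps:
(131*12 + (q/(-14132) + 13585/(-14851))) + 7*2239 = (131*12 + (-10438/(-14132) + 13585/(-14851))) + 7*2239 = (1572 + (-10438*(-1/14132) + 13585*(-1/14851))) + 15673 = (1572 + (5219/7066 - 13585/14851)) + 15673 = (1572 - 18484241/104937166) + 15673 = 164942740711/104937166 + 15673 = 1809622943429/104937166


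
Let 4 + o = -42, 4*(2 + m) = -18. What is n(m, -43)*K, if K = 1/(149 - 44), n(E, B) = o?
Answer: -46/105 ≈ -0.43810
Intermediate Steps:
m = -13/2 (m = -2 + (¼)*(-18) = -2 - 9/2 = -13/2 ≈ -6.5000)
o = -46 (o = -4 - 42 = -46)
n(E, B) = -46
K = 1/105 ≈ 0.0095238
n(m, -43)*K = -46*1/105 = -46/105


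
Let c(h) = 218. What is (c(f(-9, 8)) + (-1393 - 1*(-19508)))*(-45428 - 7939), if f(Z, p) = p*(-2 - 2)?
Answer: -978377211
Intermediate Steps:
f(Z, p) = -4*p (f(Z, p) = p*(-4) = -4*p)
(c(f(-9, 8)) + (-1393 - 1*(-19508)))*(-45428 - 7939) = (218 + (-1393 - 1*(-19508)))*(-45428 - 7939) = (218 + (-1393 + 19508))*(-53367) = (218 + 18115)*(-53367) = 18333*(-53367) = -978377211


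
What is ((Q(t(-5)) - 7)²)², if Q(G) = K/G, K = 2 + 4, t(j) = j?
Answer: 2825761/625 ≈ 4521.2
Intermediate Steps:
K = 6
Q(G) = 6/G
((Q(t(-5)) - 7)²)² = ((6/(-5) - 7)²)² = ((6*(-⅕) - 7)²)² = ((-6/5 - 7)²)² = ((-41/5)²)² = (1681/25)² = 2825761/625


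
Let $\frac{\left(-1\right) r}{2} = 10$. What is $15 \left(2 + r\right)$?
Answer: $-270$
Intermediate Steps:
$r = -20$ ($r = \left(-2\right) 10 = -20$)
$15 \left(2 + r\right) = 15 \left(2 - 20\right) = 15 \left(-18\right) = -270$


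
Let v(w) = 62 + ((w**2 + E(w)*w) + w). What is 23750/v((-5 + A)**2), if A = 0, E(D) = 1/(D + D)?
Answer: 100/3 ≈ 33.333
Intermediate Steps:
E(D) = 1/(2*D)
v(w) = 125/2 + w + w**2 (v(w) = 62 + ((w**2 + (1/(2*w))*w) + w) = 62 + ((w**2 + 1/2) + w) = 62 + ((1/2 + w**2) + w) = 62 + (1/2 + w + w**2) = 125/2 + w + w**2)
23750/v((-5 + A)**2) = 23750/(125/2 + (-5 + 0)**2 + ((-5 + 0)**2)**2) = 23750/(125/2 + (-5)**2 + ((-5)**2)**2) = 23750/(125/2 + 25 + 25**2) = 23750/(125/2 + 25 + 625) = 23750/(1425/2) = 23750*(2/1425) = 100/3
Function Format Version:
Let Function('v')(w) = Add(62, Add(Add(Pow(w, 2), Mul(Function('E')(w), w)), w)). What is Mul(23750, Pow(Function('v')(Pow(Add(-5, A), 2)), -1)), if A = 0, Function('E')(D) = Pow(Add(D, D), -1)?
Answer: Rational(100, 3) ≈ 33.333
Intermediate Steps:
Function('E')(D) = Mul(Rational(1, 2), Pow(D, -1)) (Function('E')(D) = Pow(Mul(2, D), -1) = Mul(Rational(1, 2), Pow(D, -1)))
Function('v')(w) = Add(Rational(125, 2), w, Pow(w, 2)) (Function('v')(w) = Add(62, Add(Add(Pow(w, 2), Mul(Mul(Rational(1, 2), Pow(w, -1)), w)), w)) = Add(62, Add(Add(Pow(w, 2), Rational(1, 2)), w)) = Add(62, Add(Add(Rational(1, 2), Pow(w, 2)), w)) = Add(62, Add(Rational(1, 2), w, Pow(w, 2))) = Add(Rational(125, 2), w, Pow(w, 2)))
Mul(23750, Pow(Function('v')(Pow(Add(-5, A), 2)), -1)) = Mul(23750, Pow(Add(Rational(125, 2), Pow(Add(-5, 0), 2), Pow(Pow(Add(-5, 0), 2), 2)), -1)) = Mul(23750, Pow(Add(Rational(125, 2), Pow(-5, 2), Pow(Pow(-5, 2), 2)), -1)) = Mul(23750, Pow(Add(Rational(125, 2), 25, Pow(25, 2)), -1)) = Mul(23750, Pow(Add(Rational(125, 2), 25, 625), -1)) = Mul(23750, Pow(Rational(1425, 2), -1)) = Mul(23750, Rational(2, 1425)) = Rational(100, 3)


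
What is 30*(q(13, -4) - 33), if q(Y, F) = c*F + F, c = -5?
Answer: -510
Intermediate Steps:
q(Y, F) = -4*F (q(Y, F) = -5*F + F = -4*F)
30*(q(13, -4) - 33) = 30*(-4*(-4) - 33) = 30*(16 - 33) = 30*(-17) = -510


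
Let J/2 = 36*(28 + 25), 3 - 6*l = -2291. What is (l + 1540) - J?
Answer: -5681/3 ≈ -1893.7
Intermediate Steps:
l = 1147/3 (l = ½ - ⅙*(-2291) = ½ + 2291/6 = 1147/3 ≈ 382.33)
J = 3816 (J = 2*(36*(28 + 25)) = 2*(36*53) = 2*1908 = 3816)
(l + 1540) - J = (1147/3 + 1540) - 1*3816 = 5767/3 - 3816 = -5681/3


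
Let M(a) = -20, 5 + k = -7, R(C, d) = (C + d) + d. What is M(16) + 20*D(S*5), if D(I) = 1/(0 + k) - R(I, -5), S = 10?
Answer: -2465/3 ≈ -821.67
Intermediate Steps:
R(C, d) = C + 2*d
k = -12 (k = -5 - 7 = -12)
D(I) = 119/12 - I (D(I) = 1/(0 - 12) - (I + 2*(-5)) = 1/(-12) - (I - 10) = -1/12 - (-10 + I) = -1/12 + (10 - I) = 119/12 - I)
M(16) + 20*D(S*5) = -20 + 20*(119/12 - 10*5) = -20 + 20*(119/12 - 1*50) = -20 + 20*(119/12 - 50) = -20 + 20*(-481/12) = -20 - 2405/3 = -2465/3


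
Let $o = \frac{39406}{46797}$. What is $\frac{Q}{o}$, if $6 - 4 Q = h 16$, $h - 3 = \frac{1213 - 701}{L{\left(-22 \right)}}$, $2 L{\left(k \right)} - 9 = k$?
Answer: $\frac{19504497}{53924} \approx 361.7$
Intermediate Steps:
$L{\left(k \right)} = \frac{9}{2} + \frac{k}{2}$
$o = \frac{2074}{2463}$ ($o = 39406 \cdot \frac{1}{46797} = \frac{2074}{2463} \approx 0.84206$)
$h = - \frac{985}{13}$ ($h = 3 + \frac{1213 - 701}{\frac{9}{2} + \frac{1}{2} \left(-22\right)} = 3 + \frac{512}{\frac{9}{2} - 11} = 3 + \frac{512}{- \frac{13}{2}} = 3 + 512 \left(- \frac{2}{13}\right) = 3 - \frac{1024}{13} = - \frac{985}{13} \approx -75.769$)
$Q = \frac{7919}{26}$ ($Q = \frac{3}{2} - \frac{\left(- \frac{985}{13}\right) 16}{4} = \frac{3}{2} - - \frac{3940}{13} = \frac{3}{2} + \frac{3940}{13} = \frac{7919}{26} \approx 304.58$)
$\frac{Q}{o} = \frac{7919}{26 \cdot \frac{2074}{2463}} = \frac{7919}{26} \cdot \frac{2463}{2074} = \frac{19504497}{53924}$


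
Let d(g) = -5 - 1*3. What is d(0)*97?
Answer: -776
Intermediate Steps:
d(g) = -8 (d(g) = -5 - 3 = -8)
d(0)*97 = -8*97 = -776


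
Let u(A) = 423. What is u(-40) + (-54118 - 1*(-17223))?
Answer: -36472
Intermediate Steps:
u(-40) + (-54118 - 1*(-17223)) = 423 + (-54118 - 1*(-17223)) = 423 + (-54118 + 17223) = 423 - 36895 = -36472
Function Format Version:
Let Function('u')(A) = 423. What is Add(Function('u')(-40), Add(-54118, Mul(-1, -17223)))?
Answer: -36472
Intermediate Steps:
Add(Function('u')(-40), Add(-54118, Mul(-1, -17223))) = Add(423, Add(-54118, Mul(-1, -17223))) = Add(423, Add(-54118, 17223)) = Add(423, -36895) = -36472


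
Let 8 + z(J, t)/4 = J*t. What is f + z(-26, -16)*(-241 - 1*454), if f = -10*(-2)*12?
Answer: -1134000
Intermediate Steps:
z(J, t) = -32 + 4*J*t (z(J, t) = -32 + 4*(J*t) = -32 + 4*J*t)
f = 240 (f = 20*12 = 240)
f + z(-26, -16)*(-241 - 1*454) = 240 + (-32 + 4*(-26)*(-16))*(-241 - 1*454) = 240 + (-32 + 1664)*(-241 - 454) = 240 + 1632*(-695) = 240 - 1134240 = -1134000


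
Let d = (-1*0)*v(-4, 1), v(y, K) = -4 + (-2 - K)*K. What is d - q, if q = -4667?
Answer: 4667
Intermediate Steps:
v(y, K) = -4 + K*(-2 - K)
d = 0 (d = (-1*0)*(-4 - 1*1² - 2*1) = 0*(-4 - 1*1 - 2) = 0*(-4 - 1 - 2) = 0*(-7) = 0)
d - q = 0 - 1*(-4667) = 0 + 4667 = 4667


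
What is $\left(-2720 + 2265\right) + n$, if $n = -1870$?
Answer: $-2325$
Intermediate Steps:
$\left(-2720 + 2265\right) + n = \left(-2720 + 2265\right) - 1870 = -455 - 1870 = -2325$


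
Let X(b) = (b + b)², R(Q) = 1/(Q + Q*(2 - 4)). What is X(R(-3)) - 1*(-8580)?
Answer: 77224/9 ≈ 8580.4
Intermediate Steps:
R(Q) = -1/Q (R(Q) = 1/(Q + Q*(-2)) = 1/(Q - 2*Q) = 1/(-Q) = -1/Q)
X(b) = 4*b² (X(b) = (2*b)² = 4*b²)
X(R(-3)) - 1*(-8580) = 4*(-1/(-3))² - 1*(-8580) = 4*(-1*(-⅓))² + 8580 = 4*(⅓)² + 8580 = 4*(⅑) + 8580 = 4/9 + 8580 = 77224/9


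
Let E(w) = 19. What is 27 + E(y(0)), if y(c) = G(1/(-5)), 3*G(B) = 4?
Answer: 46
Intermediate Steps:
G(B) = 4/3 (G(B) = (⅓)*4 = 4/3)
y(c) = 4/3
27 + E(y(0)) = 27 + 19 = 46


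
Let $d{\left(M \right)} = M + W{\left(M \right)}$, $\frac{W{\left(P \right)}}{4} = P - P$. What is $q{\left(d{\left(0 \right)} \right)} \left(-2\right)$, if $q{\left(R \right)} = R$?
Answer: $0$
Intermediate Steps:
$W{\left(P \right)} = 0$ ($W{\left(P \right)} = 4 \left(P - P\right) = 4 \cdot 0 = 0$)
$d{\left(M \right)} = M$ ($d{\left(M \right)} = M + 0 = M$)
$q{\left(d{\left(0 \right)} \right)} \left(-2\right) = 0 \left(-2\right) = 0$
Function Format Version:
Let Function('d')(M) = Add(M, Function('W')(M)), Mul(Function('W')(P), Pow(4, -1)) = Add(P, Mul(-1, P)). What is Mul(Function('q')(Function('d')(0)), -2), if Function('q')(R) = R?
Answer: 0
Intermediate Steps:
Function('W')(P) = 0 (Function('W')(P) = Mul(4, Add(P, Mul(-1, P))) = Mul(4, 0) = 0)
Function('d')(M) = M (Function('d')(M) = Add(M, 0) = M)
Mul(Function('q')(Function('d')(0)), -2) = Mul(0, -2) = 0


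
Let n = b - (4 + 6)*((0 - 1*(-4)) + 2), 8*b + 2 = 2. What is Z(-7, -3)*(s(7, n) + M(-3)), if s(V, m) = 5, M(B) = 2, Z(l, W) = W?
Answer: -21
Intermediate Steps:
b = 0 (b = -¼ + (⅛)*2 = -¼ + ¼ = 0)
n = -60 (n = 0 - (4 + 6)*((0 - 1*(-4)) + 2) = 0 - 10*((0 + 4) + 2) = 0 - 10*(4 + 2) = 0 - 10*6 = 0 - 1*60 = 0 - 60 = -60)
Z(-7, -3)*(s(7, n) + M(-3)) = -3*(5 + 2) = -3*7 = -21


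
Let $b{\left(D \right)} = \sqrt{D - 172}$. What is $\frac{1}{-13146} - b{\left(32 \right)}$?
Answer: $- \frac{1}{13146} - 2 i \sqrt{35} \approx -7.6069 \cdot 10^{-5} - 11.832 i$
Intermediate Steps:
$b{\left(D \right)} = \sqrt{-172 + D}$
$\frac{1}{-13146} - b{\left(32 \right)} = \frac{1}{-13146} - \sqrt{-172 + 32} = - \frac{1}{13146} - \sqrt{-140} = - \frac{1}{13146} - 2 i \sqrt{35}$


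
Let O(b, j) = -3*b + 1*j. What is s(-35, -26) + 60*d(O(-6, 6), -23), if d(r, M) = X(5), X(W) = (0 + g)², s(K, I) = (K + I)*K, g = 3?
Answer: 2675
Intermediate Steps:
O(b, j) = j - 3*b (O(b, j) = -3*b + j = j - 3*b)
s(K, I) = K*(I + K) (s(K, I) = (I + K)*K = K*(I + K))
X(W) = 9 (X(W) = (0 + 3)² = 3² = 9)
d(r, M) = 9
s(-35, -26) + 60*d(O(-6, 6), -23) = -35*(-26 - 35) + 60*9 = -35*(-61) + 540 = 2135 + 540 = 2675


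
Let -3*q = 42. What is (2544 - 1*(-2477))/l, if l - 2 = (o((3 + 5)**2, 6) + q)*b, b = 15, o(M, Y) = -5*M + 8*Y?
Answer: -5021/4288 ≈ -1.1709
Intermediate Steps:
q = -14 (q = -1/3*42 = -14)
l = -4288 (l = 2 + ((-5*(3 + 5)**2 + 8*6) - 14)*15 = 2 + ((-5*8**2 + 48) - 14)*15 = 2 + ((-5*64 + 48) - 14)*15 = 2 + ((-320 + 48) - 14)*15 = 2 + (-272 - 14)*15 = 2 - 286*15 = 2 - 4290 = -4288)
(2544 - 1*(-2477))/l = (2544 - 1*(-2477))/(-4288) = (2544 + 2477)*(-1/4288) = 5021*(-1/4288) = -5021/4288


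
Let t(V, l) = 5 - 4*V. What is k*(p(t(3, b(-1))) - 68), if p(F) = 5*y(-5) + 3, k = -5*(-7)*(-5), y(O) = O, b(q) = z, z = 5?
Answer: 15750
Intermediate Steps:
b(q) = 5
k = -175 (k = 35*(-5) = -175)
p(F) = -22 (p(F) = 5*(-5) + 3 = -25 + 3 = -22)
k*(p(t(3, b(-1))) - 68) = -175*(-22 - 68) = -175*(-90) = 15750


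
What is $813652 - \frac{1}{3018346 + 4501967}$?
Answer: $\frac{6118917713075}{7520313} \approx 8.1365 \cdot 10^{5}$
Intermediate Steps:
$813652 - \frac{1}{3018346 + 4501967} = 813652 - \frac{1}{7520313} = \frac{6118917713075}{7520313}$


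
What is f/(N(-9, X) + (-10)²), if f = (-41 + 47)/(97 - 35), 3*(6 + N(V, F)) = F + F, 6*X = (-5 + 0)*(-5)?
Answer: 27/27001 ≈ 0.00099996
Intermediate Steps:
X = 25/6 (X = ((-5 + 0)*(-5))/6 = (-5*(-5))/6 = (⅙)*25 = 25/6 ≈ 4.1667)
N(V, F) = -6 + 2*F/3 (N(V, F) = -6 + (F + F)/3 = -6 + (2*F)/3 = -6 + 2*F/3)
f = 3/31 (f = 6/62 = 6*(1/62) = 3/31 ≈ 0.096774)
f/(N(-9, X) + (-10)²) = 3/(31*((-6 + (⅔)*(25/6)) + (-10)²)) = 3/(31*((-6 + 25/9) + 100)) = 3/(31*(-29/9 + 100)) = 3/(31*(871/9)) = (3/31)*(9/871) = 27/27001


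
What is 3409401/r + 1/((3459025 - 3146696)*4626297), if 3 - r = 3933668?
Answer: -4926334589474684248/5683857649165178145 ≈ -0.86672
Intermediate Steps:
r = -3933665 (r = 3 - 1*3933668 = 3 - 3933668 = -3933665)
3409401/r + 1/((3459025 - 3146696)*4626297) = 3409401/(-3933665) + 1/((3459025 - 3146696)*4626297) = 3409401*(-1/3933665) + (1/4626297)/312329 = -3409401/3933665 + (1/312329)*(1/4626297) = -3409401/3933665 + 1/1444926715713 = -4926334589474684248/5683857649165178145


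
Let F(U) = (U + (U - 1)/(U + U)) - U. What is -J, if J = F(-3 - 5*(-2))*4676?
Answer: -2004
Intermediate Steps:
F(U) = (-1 + U)/(2*U) (F(U) = (U + (-1 + U)/((2*U))) - U = (U + (-1 + U)*(1/(2*U))) - U = (U + (-1 + U)/(2*U)) - U = (-1 + U)/(2*U))
J = 2004 (J = ((-1 + (-3 - 5*(-2)))/(2*(-3 - 5*(-2))))*4676 = ((-1 + (-3 + 10))/(2*(-3 + 10)))*4676 = ((1/2)*(-1 + 7)/7)*4676 = ((1/2)*(1/7)*6)*4676 = (3/7)*4676 = 2004)
-J = -1*2004 = -2004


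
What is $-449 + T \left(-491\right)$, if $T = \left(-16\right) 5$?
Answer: $38831$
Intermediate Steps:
$T = -80$
$-449 + T \left(-491\right) = -449 - -39280 = -449 + 39280 = 38831$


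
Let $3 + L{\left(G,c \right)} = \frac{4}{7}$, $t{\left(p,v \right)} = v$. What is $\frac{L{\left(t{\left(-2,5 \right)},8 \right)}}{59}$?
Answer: $- \frac{17}{413} \approx -0.041162$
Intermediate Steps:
$L{\left(G,c \right)} = - \frac{17}{7}$ ($L{\left(G,c \right)} = -3 + \frac{4}{7} = - \frac{17}{7}$)
$\frac{L{\left(t{\left(-2,5 \right)},8 \right)}}{59} = \frac{1}{59} \left(- \frac{17}{7}\right) = - \frac{17}{413}$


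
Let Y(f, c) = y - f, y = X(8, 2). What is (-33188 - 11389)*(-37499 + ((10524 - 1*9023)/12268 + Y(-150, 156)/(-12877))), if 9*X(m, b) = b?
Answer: 264069172739330907/157975036 ≈ 1.6716e+9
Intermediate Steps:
X(m, b) = b/9
y = 2/9 (y = (⅑)*2 = 2/9 ≈ 0.22222)
Y(f, c) = 2/9 - f
(-33188 - 11389)*(-37499 + ((10524 - 1*9023)/12268 + Y(-150, 156)/(-12877))) = (-33188 - 11389)*(-37499 + ((10524 - 1*9023)/12268 + (2/9 - 1*(-150))/(-12877))) = -44577*(-37499 + ((10524 - 9023)*(1/12268) + (2/9 + 150)*(-1/12877))) = -44577*(-37499 + (1501*(1/12268) + (1352/9)*(-1/12877))) = -44577*(-37499 + (1501/12268 - 1352/115893)) = -44577*(-37499 + 157369057/1421775324) = -44577*(-53314995505619/1421775324) = 264069172739330907/157975036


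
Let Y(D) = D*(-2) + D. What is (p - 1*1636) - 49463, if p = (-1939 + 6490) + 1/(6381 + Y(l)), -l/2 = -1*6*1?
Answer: -296464211/6369 ≈ -46548.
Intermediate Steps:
l = 12 (l = -2*(-1*6) = -(-12) = -2*(-6) = 12)
Y(D) = -D (Y(D) = -2*D + D = -D)
p = 28985320/6369 (p = (-1939 + 6490) + 1/(6381 - 1*12) = 4551 + 1/(6381 - 12) = 4551 + 1/6369 = 28985320/6369 ≈ 4551.0)
(p - 1*1636) - 49463 = (28985320/6369 - 1*1636) - 49463 = (28985320/6369 - 1636) - 49463 = 18565636/6369 - 49463 = -296464211/6369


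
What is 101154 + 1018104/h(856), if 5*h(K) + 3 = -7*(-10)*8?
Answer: 61433298/557 ≈ 1.1029e+5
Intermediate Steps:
h(K) = 557/5 (h(K) = -⅗ + (-7*(-10)*8)/5 = -⅗ + (70*8)/5 = -⅗ + (⅕)*560 = -⅗ + 112 = 557/5)
101154 + 1018104/h(856) = 101154 + 1018104/(557/5) = 101154 + 1018104*(5/557) = 101154 + 5090520/557 = 61433298/557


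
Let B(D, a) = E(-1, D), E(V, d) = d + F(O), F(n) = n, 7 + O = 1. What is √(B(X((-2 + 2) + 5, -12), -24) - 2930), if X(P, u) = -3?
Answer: I*√2939 ≈ 54.213*I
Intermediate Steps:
O = -6 (O = -7 + 1 = -6)
E(V, d) = -6 + d (E(V, d) = d - 6 = -6 + d)
B(D, a) = -6 + D
√(B(X((-2 + 2) + 5, -12), -24) - 2930) = √((-6 - 3) - 2930) = √(-9 - 2930) = √(-2939) = I*√2939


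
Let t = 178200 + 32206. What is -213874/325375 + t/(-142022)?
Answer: -49417832739/23105204125 ≈ -2.1388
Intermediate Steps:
t = 210406
-213874/325375 + t/(-142022) = -213874/325375 + 210406/(-142022) = -213874*1/325375 + 210406*(-1/142022) = -213874/325375 - 105203/71011 = -49417832739/23105204125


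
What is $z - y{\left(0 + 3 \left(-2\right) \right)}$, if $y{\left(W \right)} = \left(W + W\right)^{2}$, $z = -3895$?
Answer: $-4039$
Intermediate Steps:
$y{\left(W \right)} = 4 W^{2}$ ($y{\left(W \right)} = \left(2 W\right)^{2} = 4 W^{2}$)
$z - y{\left(0 + 3 \left(-2\right) \right)} = -3895 - 4 \left(0 + 3 \left(-2\right)\right)^{2} = -3895 - 4 \left(0 - 6\right)^{2} = -3895 - 4 \left(-6\right)^{2} = -3895 - 4 \cdot 36 = -3895 - 144 = -4039$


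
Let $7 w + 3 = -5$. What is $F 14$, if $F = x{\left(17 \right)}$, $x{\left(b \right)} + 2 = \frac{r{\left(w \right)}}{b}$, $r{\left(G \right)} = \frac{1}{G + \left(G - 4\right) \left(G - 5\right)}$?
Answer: $- \frac{354753}{12682} \approx -27.973$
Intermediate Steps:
$w = - \frac{8}{7}$ ($w = - \frac{3}{7} + \frac{1}{7} \left(-5\right) = - \frac{3}{7} - \frac{5}{7} = - \frac{8}{7} \approx -1.1429$)
$r{\left(G \right)} = \frac{1}{G + \left(-5 + G\right) \left(-4 + G\right)}$ ($r{\left(G \right)} = \frac{1}{G + \left(-4 + G\right) \left(-5 + G\right)} = \frac{1}{G + \left(-5 + G\right) \left(-4 + G\right)}$)
$x{\left(b \right)} = -2 + \frac{49}{1492 b}$ ($x{\left(b \right)} = -2 + \frac{1}{\left(20 + \left(- \frac{8}{7}\right)^{2} - - \frac{64}{7}\right) b} = -2 + \frac{1}{\left(20 + \frac{64}{49} + \frac{64}{7}\right) b} = -2 + \frac{1}{\frac{1492}{49} b} = -2 + \frac{49}{1492 b}$)
$F = - \frac{50679}{25364}$ ($F = -2 + \frac{49}{1492 \cdot 17} = -2 + \frac{49}{1492} \cdot \frac{1}{17} = -2 + \frac{49}{25364} = - \frac{50679}{25364} \approx -1.9981$)
$F 14 = \left(- \frac{50679}{25364}\right) 14 = - \frac{354753}{12682}$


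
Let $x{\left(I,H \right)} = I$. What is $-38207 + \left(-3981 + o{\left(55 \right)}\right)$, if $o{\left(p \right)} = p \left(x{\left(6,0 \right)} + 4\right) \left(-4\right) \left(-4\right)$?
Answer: $-33388$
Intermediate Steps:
$o{\left(p \right)} = 160 p$ ($o{\left(p \right)} = p \left(6 + 4\right) \left(-4\right) \left(-4\right) = p 10 \left(-4\right) \left(-4\right) = 10 p \left(-4\right) \left(-4\right) = - 40 p \left(-4\right) = 160 p$)
$-38207 + \left(-3981 + o{\left(55 \right)}\right) = -38207 + \left(-3981 + 160 \cdot 55\right) = -38207 + \left(-3981 + 8800\right) = -38207 + 4819 = -33388$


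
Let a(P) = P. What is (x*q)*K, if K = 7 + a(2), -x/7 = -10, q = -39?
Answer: -24570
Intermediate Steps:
x = 70 (x = -7*(-10) = 70)
K = 9 (K = 7 + 2 = 9)
(x*q)*K = (70*(-39))*9 = -2730*9 = -24570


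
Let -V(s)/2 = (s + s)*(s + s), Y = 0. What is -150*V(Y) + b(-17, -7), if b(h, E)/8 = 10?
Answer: 80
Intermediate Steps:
V(s) = -8*s² (V(s) = -2*(s + s)*(s + s) = -2*2*s*2*s = -8*s²)
b(h, E) = 80 (b(h, E) = 8*10 = 80)
-150*V(Y) + b(-17, -7) = -(-1200)*0² + 80 = -(-1200)*0 + 80 = -150*0 + 80 = 0 + 80 = 80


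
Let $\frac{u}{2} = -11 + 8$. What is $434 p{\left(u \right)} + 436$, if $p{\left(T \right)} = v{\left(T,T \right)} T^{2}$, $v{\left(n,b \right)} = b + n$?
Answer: $-187052$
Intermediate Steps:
$u = -6$ ($u = 2 \left(-11 + 8\right) = 2 \left(-3\right) = -6$)
$p{\left(T \right)} = 2 T^{3}$ ($p{\left(T \right)} = \left(T + T\right) T^{2} = 2 T T^{2} = 2 T^{3}$)
$434 p{\left(u \right)} + 436 = 434 \cdot 2 \left(-6\right)^{3} + 436 = 434 \cdot 2 \left(-216\right) + 436 = 434 \left(-432\right) + 436 = -187488 + 436 = -187052$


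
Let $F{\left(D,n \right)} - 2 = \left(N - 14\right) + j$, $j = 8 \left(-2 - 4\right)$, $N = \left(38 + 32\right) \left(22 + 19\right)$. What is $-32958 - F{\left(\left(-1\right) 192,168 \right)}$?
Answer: $-35768$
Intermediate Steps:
$N = 2870$ ($N = 70 \cdot 41 = 2870$)
$j = -48$ ($j = 8 \left(-2 - 4\right) = 8 \left(-6\right) = -48$)
$F{\left(D,n \right)} = 2810$ ($F{\left(D,n \right)} = 2 + \left(\left(2870 - 14\right) - 48\right) = 2 + \left(2856 - 48\right) = 2 + 2808 = 2810$)
$-32958 - F{\left(\left(-1\right) 192,168 \right)} = -32958 - 2810 = -35768$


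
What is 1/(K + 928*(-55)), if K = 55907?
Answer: 1/4867 ≈ 0.00020547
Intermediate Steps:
1/(K + 928*(-55)) = 1/(55907 + 928*(-55)) = 1/(55907 - 51040) = 1/4867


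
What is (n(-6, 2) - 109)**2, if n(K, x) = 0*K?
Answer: 11881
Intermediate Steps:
n(K, x) = 0
(n(-6, 2) - 109)**2 = (0 - 109)**2 = (-109)**2 = 11881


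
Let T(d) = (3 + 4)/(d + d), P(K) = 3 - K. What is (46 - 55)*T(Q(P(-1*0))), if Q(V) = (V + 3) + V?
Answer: -7/2 ≈ -3.5000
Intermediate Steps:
Q(V) = 3 + 2*V (Q(V) = (3 + V) + V = 3 + 2*V)
T(d) = 7/(2*d) (T(d) = 7/((2*d)) = 7*(1/(2*d)) = 7/(2*d))
(46 - 55)*T(Q(P(-1*0))) = (46 - 55)*(7/(2*(3 + 2*(3 - (-1)*0)))) = -63/(2*(3 + 2*(3 - 1*0))) = -63/(2*(3 + 2*(3 + 0))) = -63/(2*(3 + 2*3)) = -63/(2*(3 + 6)) = -63/(2*9) = -9*7/18 = -7/2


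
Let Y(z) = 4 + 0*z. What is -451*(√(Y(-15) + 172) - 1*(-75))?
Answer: -33825 - 1804*√11 ≈ -39808.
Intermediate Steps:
Y(z) = 4 (Y(z) = 4 + 0 = 4)
-451*(√(Y(-15) + 172) - 1*(-75)) = -451*(√(4 + 172) - 1*(-75)) = -451*(√176 + 75) = -451*(4*√11 + 75) = -451*(75 + 4*√11) = -33825 - 1804*√11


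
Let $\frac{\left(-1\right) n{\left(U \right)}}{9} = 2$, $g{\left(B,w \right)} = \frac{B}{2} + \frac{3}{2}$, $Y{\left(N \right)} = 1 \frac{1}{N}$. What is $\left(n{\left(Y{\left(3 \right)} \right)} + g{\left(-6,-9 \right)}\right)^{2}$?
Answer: $\frac{1521}{4} \approx 380.25$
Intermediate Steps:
$Y{\left(N \right)} = \frac{1}{N}$
$g{\left(B,w \right)} = \frac{3}{2} + \frac{B}{2}$ ($g{\left(B,w \right)} = B \frac{1}{2} + 3 \cdot \frac{1}{2} = \frac{B}{2} + \frac{3}{2} = \frac{3}{2} + \frac{B}{2}$)
$n{\left(U \right)} = -18$ ($n{\left(U \right)} = \left(-9\right) 2 = -18$)
$\left(n{\left(Y{\left(3 \right)} \right)} + g{\left(-6,-9 \right)}\right)^{2} = \left(-18 + \left(\frac{3}{2} + \frac{1}{2} \left(-6\right)\right)\right)^{2} = \left(-18 + \left(\frac{3}{2} - 3\right)\right)^{2} = \left(-18 - \frac{3}{2}\right)^{2} = \left(- \frac{39}{2}\right)^{2} = \frac{1521}{4}$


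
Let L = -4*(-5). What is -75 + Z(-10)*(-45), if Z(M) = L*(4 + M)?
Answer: 5325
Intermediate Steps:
L = 20
Z(M) = 80 + 20*M (Z(M) = 20*(4 + M) = 80 + 20*M)
-75 + Z(-10)*(-45) = -75 + (80 + 20*(-10))*(-45) = -75 + (80 - 200)*(-45) = -75 - 120*(-45) = -75 + 5400 = 5325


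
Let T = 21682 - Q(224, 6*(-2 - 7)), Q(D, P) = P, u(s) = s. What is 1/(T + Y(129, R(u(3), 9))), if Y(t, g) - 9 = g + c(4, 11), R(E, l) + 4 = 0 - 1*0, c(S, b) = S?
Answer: 1/21745 ≈ 4.5988e-5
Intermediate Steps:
R(E, l) = -4 (R(E, l) = -4 + (0 - 1*0) = -4 + (0 + 0) = -4 + 0 = -4)
T = 21736 (T = 21682 - 6*(-2 - 7) = 21682 - 6*(-9) = 21682 - 1*(-54) = 21682 + 54 = 21736)
Y(t, g) = 13 + g (Y(t, g) = 9 + (g + 4) = 9 + (4 + g) = 13 + g)
1/(T + Y(129, R(u(3), 9))) = 1/(21736 + (13 - 4)) = 1/(21736 + 9) = 1/21745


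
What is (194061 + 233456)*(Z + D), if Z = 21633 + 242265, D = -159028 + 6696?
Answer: 47696361622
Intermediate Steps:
D = -152332
Z = 263898
(194061 + 233456)*(Z + D) = (194061 + 233456)*(263898 - 152332) = 427517*111566 = 47696361622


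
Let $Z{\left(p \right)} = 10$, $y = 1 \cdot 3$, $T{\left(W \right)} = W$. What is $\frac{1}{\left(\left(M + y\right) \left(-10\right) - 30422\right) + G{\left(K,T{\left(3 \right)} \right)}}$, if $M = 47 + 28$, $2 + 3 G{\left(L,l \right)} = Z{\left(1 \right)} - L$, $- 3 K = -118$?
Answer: $- \frac{9}{280912} \approx -3.2038 \cdot 10^{-5}$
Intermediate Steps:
$K = \frac{118}{3}$ ($K = \left(- \frac{1}{3}\right) \left(-118\right) = \frac{118}{3} \approx 39.333$)
$y = 3$
$G{\left(L,l \right)} = \frac{8}{3} - \frac{L}{3}$ ($G{\left(L,l \right)} = - \frac{2}{3} + \frac{10 - L}{3} = - \frac{2}{3} - \left(- \frac{10}{3} + \frac{L}{3}\right) = \frac{8}{3} - \frac{L}{3}$)
$M = 75$
$\frac{1}{\left(\left(M + y\right) \left(-10\right) - 30422\right) + G{\left(K,T{\left(3 \right)} \right)}} = \frac{1}{\left(\left(75 + 3\right) \left(-10\right) - 30422\right) + \left(\frac{8}{3} - \frac{118}{9}\right)} = \frac{1}{\left(78 \left(-10\right) - 30422\right) + \left(\frac{8}{3} - \frac{118}{9}\right)} = \frac{1}{\left(-780 - 30422\right) - \frac{94}{9}} = \frac{1}{-31202 - \frac{94}{9}} = \frac{1}{- \frac{280912}{9}} = - \frac{9}{280912}$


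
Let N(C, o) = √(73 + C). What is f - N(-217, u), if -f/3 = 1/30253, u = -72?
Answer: -3/30253 - 12*I ≈ -9.9164e-5 - 12.0*I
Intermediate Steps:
f = -3/30253 ≈ -9.9164e-5
f - N(-217, u) = -3/30253 - √(73 - 217) = -3/30253 - √(-144) = -3/30253 - 12*I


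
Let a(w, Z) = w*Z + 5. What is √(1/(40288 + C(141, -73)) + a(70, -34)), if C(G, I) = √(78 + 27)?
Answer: √(-95683999 - 2375*√105)/√(40288 + √105) ≈ 48.734*I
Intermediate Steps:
a(w, Z) = 5 + Z*w (a(w, Z) = Z*w + 5 = 5 + Z*w)
C(G, I) = √105
√(1/(40288 + C(141, -73)) + a(70, -34)) = √(1/(40288 + √105) + (5 - 34*70)) = √(1/(40288 + √105) + (5 - 2380)) = √(1/(40288 + √105) - 2375) = √(-2375 + 1/(40288 + √105))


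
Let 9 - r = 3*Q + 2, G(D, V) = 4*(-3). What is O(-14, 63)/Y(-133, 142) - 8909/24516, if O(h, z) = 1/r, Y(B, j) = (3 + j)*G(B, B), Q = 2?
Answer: -323462/888705 ≈ -0.36397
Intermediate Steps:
G(D, V) = -12
r = 1 (r = 9 - (3*2 + 2) = 9 - (6 + 2) = 9 - 1*8 = 9 - 8 = 1)
Y(B, j) = -36 - 12*j (Y(B, j) = (3 + j)*(-12) = -36 - 12*j)
O(h, z) = 1 (O(h, z) = 1/1 = 1)
O(-14, 63)/Y(-133, 142) - 8909/24516 = 1/(-36 - 12*142) - 8909/24516 = 1/(-36 - 1704) - 8909*1/24516 = 1/(-1740) - 8909/24516 = 1*(-1/1740) - 8909/24516 = -1/1740 - 8909/24516 = -323462/888705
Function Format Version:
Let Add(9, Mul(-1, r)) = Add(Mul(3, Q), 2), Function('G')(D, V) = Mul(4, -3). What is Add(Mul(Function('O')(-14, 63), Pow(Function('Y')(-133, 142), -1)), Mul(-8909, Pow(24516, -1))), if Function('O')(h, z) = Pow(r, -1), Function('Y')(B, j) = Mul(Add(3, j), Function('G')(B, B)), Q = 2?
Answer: Rational(-323462, 888705) ≈ -0.36397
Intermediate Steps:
Function('G')(D, V) = -12
r = 1 (r = Add(9, Mul(-1, Add(Mul(3, 2), 2))) = Add(9, Mul(-1, Add(6, 2))) = Add(9, Mul(-1, 8)) = Add(9, -8) = 1)
Function('Y')(B, j) = Add(-36, Mul(-12, j)) (Function('Y')(B, j) = Mul(Add(3, j), -12) = Add(-36, Mul(-12, j)))
Function('O')(h, z) = 1 (Function('O')(h, z) = Pow(1, -1) = 1)
Add(Mul(Function('O')(-14, 63), Pow(Function('Y')(-133, 142), -1)), Mul(-8909, Pow(24516, -1))) = Add(Mul(1, Pow(Add(-36, Mul(-12, 142)), -1)), Mul(-8909, Pow(24516, -1))) = Add(Mul(1, Pow(Add(-36, -1704), -1)), Mul(-8909, Rational(1, 24516))) = Add(Mul(1, Pow(-1740, -1)), Rational(-8909, 24516)) = Add(Mul(1, Rational(-1, 1740)), Rational(-8909, 24516)) = Add(Rational(-1, 1740), Rational(-8909, 24516)) = Rational(-323462, 888705)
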